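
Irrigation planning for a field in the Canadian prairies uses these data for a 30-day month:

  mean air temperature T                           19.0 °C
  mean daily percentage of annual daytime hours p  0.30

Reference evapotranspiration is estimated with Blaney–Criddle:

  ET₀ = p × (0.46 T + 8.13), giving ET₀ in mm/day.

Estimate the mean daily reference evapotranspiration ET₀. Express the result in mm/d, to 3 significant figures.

ET₀ = 0.30 × (0.46 × 19.0 + 8.13) = 0.30 × 16.870 = 5.0610 mm/d

5.06 mm/d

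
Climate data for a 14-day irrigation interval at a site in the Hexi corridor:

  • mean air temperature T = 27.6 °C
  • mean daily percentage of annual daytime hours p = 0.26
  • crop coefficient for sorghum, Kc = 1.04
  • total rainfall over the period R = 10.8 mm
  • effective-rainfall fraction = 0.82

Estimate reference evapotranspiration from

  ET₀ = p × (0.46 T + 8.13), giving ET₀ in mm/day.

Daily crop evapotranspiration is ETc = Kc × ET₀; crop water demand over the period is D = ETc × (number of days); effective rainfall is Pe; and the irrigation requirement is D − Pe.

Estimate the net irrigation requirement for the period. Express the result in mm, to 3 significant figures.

70.0 mm

ET₀ = 0.26 × (0.46 × 27.6 + 8.13) = 0.26 × 20.826 = 5.4148 mm/d
ETc = Kc × ET₀ = 1.04 × 5.4148 = 5.6314 mm/d
Crop demand D = ETc × 14 d = 5.6314 × 14 = 78.840 mm
Pe = 0.82 × 10.8 = 8.856 mm
D − Pe = 78.840 − 8.856 = 69.984 mm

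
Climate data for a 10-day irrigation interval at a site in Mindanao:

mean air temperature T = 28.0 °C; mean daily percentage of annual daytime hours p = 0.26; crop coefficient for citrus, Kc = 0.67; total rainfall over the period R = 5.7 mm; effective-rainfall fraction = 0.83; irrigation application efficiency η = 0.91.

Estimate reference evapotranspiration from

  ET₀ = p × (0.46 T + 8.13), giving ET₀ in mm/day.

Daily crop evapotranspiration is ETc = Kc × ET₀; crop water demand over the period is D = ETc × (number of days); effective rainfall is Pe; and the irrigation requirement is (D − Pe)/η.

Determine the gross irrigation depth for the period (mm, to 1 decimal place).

35.0 mm

ET₀ = 0.26 × (0.46 × 28.0 + 8.13) = 0.26 × 21.010 = 5.4626 mm/d
ETc = Kc × ET₀ = 0.67 × 5.4626 = 3.6599 mm/d
Crop demand D = ETc × 10 d = 3.6599 × 10 = 36.599 mm
Pe = 0.83 × 5.7 = 4.731 mm
D − Pe = 36.599 − 4.731 = 31.868 mm
Gross irrigation = 31.868 / 0.91 = 35.020 mm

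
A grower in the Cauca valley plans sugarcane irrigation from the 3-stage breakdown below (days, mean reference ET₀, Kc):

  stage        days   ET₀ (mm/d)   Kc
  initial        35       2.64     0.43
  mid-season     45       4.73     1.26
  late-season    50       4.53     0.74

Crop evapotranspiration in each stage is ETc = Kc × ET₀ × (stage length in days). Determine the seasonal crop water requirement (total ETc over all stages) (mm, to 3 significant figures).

476 mm

initial: 0.43 × 2.64 × 35 = 39.73 mm
mid-season: 1.26 × 4.73 × 45 = 268.19 mm
late-season: 0.74 × 4.53 × 50 = 167.61 mm
Seasonal total = 475.53 mm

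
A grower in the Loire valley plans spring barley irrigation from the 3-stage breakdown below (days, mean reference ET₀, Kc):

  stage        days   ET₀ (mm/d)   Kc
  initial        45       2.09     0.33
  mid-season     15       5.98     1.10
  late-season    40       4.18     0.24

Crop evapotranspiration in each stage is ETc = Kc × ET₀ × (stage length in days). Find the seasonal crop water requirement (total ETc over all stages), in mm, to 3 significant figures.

initial: 0.33 × 2.09 × 45 = 31.04 mm
mid-season: 1.10 × 5.98 × 15 = 98.67 mm
late-season: 0.24 × 4.18 × 40 = 40.13 mm
Seasonal total = 169.84 mm

170 mm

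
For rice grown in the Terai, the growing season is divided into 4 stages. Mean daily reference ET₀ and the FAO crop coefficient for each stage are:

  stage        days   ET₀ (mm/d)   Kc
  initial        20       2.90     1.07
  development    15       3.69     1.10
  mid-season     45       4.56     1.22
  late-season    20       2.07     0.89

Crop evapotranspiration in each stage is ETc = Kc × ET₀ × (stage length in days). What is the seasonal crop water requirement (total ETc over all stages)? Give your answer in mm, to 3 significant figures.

initial: 1.07 × 2.90 × 20 = 62.06 mm
development: 1.10 × 3.69 × 15 = 60.89 mm
mid-season: 1.22 × 4.56 × 45 = 250.34 mm
late-season: 0.89 × 2.07 × 20 = 36.85 mm
Seasonal total = 410.14 mm

410 mm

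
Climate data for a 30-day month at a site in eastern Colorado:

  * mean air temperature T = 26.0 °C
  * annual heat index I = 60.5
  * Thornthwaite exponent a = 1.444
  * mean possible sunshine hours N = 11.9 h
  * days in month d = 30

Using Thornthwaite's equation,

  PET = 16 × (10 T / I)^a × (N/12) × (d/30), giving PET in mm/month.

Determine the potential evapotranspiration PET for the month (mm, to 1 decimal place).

130.3 mm

10T/I = 10 × 26.0 / 60.5 = 4.2975
(10T/I)^a = 4.2975^1.444 = 8.2104
Uncorrected PET = 16 × 8.2104 = 131.366 mm
Correction = (N/12)(d/30) = (11.9/12)(30/30) = 0.9917
PET = 131.366 × 0.9917 = 130.276 mm/month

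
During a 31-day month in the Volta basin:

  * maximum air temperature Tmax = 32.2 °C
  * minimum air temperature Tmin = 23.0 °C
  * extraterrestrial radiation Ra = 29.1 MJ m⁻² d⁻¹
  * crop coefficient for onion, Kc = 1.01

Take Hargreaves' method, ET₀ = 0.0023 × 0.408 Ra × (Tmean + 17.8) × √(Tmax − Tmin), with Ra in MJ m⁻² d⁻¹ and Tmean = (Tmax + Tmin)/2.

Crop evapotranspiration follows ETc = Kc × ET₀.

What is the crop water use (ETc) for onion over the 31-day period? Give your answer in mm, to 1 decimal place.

Tmean = (32.2 + 23.0)/2 = 27.60 °C
0.408 Ra = 0.408 × 29.1 = 11.8728 mm/d equivalent
ET₀ = 0.0023 × 11.8728 × (27.60 + 17.8) × √9.2 = 0.0023 × 11.8728 × 45.40 × 3.0332 = 3.7604 mm/d
ETc = Kc × ET₀ = 1.01 × 3.7604 = 3.7980 mm/d
Over 31 days: 3.7980 × 31 = 117.738 mm

117.7 mm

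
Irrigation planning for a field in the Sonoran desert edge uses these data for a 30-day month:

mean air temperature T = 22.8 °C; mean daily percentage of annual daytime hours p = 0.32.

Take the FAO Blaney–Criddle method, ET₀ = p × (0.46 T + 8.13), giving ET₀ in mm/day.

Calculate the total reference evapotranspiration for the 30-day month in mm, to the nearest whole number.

ET₀ = 0.32 × (0.46 × 22.8 + 8.13) = 0.32 × 18.618 = 5.9578 mm/d
Monthly total = 5.9578 × 30 = 178.734 mm

179 mm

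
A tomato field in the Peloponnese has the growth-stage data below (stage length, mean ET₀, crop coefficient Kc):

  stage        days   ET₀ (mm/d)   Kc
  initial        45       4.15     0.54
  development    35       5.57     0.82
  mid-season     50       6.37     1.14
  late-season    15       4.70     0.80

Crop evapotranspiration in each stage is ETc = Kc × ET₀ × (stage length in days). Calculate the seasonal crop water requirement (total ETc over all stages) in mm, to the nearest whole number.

680 mm

initial: 0.54 × 4.15 × 45 = 100.85 mm
development: 0.82 × 5.57 × 35 = 159.86 mm
mid-season: 1.14 × 6.37 × 50 = 363.09 mm
late-season: 0.80 × 4.70 × 15 = 56.40 mm
Seasonal total = 680.20 mm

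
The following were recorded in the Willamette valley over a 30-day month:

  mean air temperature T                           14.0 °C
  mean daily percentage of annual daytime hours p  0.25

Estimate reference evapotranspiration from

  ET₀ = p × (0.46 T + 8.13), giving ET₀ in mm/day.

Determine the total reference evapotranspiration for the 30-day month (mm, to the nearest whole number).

ET₀ = 0.25 × (0.46 × 14.0 + 8.13) = 0.25 × 14.570 = 3.6425 mm/d
Monthly total = 3.6425 × 30 = 109.275 mm

109 mm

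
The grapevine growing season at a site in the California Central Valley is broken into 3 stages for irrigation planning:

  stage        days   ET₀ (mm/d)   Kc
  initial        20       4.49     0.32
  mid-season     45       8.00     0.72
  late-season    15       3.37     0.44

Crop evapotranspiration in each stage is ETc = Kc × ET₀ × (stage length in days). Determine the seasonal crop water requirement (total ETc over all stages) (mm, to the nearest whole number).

310 mm

initial: 0.32 × 4.49 × 20 = 28.74 mm
mid-season: 0.72 × 8.00 × 45 = 259.20 mm
late-season: 0.44 × 3.37 × 15 = 22.24 mm
Seasonal total = 310.18 mm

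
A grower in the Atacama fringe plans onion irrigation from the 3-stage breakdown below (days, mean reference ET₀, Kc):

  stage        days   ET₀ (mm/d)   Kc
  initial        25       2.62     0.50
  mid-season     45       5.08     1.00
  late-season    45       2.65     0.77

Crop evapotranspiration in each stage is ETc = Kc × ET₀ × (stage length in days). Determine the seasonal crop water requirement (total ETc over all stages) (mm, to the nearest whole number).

initial: 0.50 × 2.62 × 25 = 32.75 mm
mid-season: 1.00 × 5.08 × 45 = 228.60 mm
late-season: 0.77 × 2.65 × 45 = 91.82 mm
Seasonal total = 353.17 mm

353 mm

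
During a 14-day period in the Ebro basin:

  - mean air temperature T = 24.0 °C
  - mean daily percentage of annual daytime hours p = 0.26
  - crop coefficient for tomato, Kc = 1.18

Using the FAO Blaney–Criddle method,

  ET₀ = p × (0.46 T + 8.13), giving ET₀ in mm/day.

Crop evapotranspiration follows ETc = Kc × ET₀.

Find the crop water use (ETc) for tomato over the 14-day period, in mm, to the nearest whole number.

ET₀ = 0.26 × (0.46 × 24.0 + 8.13) = 0.26 × 19.170 = 4.9842 mm/d
ETc = Kc × ET₀ = 1.18 × 4.9842 = 5.8814 mm/d
Over 14 days: 5.8814 × 14 = 82.340 mm

82 mm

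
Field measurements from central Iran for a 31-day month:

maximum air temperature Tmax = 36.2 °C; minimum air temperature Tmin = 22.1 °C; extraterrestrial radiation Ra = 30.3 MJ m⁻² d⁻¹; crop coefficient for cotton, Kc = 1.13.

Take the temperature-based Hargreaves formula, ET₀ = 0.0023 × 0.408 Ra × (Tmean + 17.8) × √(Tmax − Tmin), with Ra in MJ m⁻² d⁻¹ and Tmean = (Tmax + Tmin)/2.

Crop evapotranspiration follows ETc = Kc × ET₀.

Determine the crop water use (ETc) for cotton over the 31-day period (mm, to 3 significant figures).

176 mm

Tmean = (36.2 + 22.1)/2 = 29.15 °C
0.408 Ra = 0.408 × 30.3 = 12.3624 mm/d equivalent
ET₀ = 0.0023 × 12.3624 × (29.15 + 17.8) × √14.1 = 0.0023 × 12.3624 × 46.95 × 3.7550 = 5.0128 mm/d
ETc = Kc × ET₀ = 1.13 × 5.0128 = 5.6645 mm/d
Over 31 days: 5.6645 × 31 = 175.600 mm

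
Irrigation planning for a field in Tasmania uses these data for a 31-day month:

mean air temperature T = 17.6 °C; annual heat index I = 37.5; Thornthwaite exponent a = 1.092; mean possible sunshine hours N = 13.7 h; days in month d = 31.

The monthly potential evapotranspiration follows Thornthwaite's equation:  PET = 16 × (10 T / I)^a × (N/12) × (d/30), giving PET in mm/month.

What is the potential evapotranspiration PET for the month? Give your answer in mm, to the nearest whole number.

102 mm

10T/I = 10 × 17.6 / 37.5 = 4.6933
(10T/I)^a = 4.6933^1.092 = 5.4107
Uncorrected PET = 16 × 5.4107 = 86.571 mm
Correction = (N/12)(d/30) = (13.7/12)(31/30) = 1.1797
PET = 86.571 × 1.1797 = 102.128 mm/month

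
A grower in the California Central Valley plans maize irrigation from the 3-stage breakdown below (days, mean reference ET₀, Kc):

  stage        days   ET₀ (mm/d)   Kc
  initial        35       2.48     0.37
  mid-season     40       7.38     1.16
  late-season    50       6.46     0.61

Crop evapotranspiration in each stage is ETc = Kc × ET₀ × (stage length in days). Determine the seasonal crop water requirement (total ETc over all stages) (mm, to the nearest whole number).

572 mm

initial: 0.37 × 2.48 × 35 = 32.12 mm
mid-season: 1.16 × 7.38 × 40 = 342.43 mm
late-season: 0.61 × 6.46 × 50 = 197.03 mm
Seasonal total = 571.58 mm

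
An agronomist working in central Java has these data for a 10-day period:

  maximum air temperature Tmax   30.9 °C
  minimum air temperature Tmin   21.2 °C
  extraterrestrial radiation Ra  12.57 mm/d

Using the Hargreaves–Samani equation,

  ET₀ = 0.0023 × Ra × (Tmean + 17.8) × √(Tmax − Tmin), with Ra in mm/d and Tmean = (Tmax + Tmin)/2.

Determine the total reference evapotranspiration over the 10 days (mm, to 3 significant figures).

39.5 mm

Tmean = (30.9 + 21.2)/2 = 26.05 °C
ET₀ = 0.0023 × 12.57 × (26.05 + 17.8) × √9.7 = 0.0023 × 12.57 × 43.85 × 3.1145 = 3.9484 mm/d
Over 10 days: 3.9484 × 10 = 39.484 mm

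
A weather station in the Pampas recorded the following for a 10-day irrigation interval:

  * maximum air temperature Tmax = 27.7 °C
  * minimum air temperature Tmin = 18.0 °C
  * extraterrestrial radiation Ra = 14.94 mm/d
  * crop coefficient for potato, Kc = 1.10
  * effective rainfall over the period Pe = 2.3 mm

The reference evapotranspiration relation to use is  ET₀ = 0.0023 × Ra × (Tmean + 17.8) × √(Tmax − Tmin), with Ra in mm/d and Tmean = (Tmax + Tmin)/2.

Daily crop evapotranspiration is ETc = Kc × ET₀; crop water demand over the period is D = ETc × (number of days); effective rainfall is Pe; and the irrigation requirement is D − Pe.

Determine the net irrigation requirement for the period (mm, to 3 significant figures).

Tmean = (27.7 + 18.0)/2 = 22.85 °C
ET₀ = 0.0023 × 14.94 × (22.85 + 17.8) × √9.7 = 0.0023 × 14.94 × 40.65 × 3.1145 = 4.3504 mm/d
ETc = Kc × ET₀ = 1.10 × 4.3504 = 4.7854 mm/d
Crop demand D = ETc × 10 d = 4.7854 × 10 = 47.854 mm
D − Pe = 47.854 − 2.3 = 45.554 mm

45.6 mm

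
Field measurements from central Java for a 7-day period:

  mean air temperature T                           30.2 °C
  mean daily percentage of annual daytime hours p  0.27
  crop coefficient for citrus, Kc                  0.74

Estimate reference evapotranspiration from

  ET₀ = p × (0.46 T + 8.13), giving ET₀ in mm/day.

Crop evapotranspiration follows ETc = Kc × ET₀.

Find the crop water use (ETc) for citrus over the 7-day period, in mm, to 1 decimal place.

30.8 mm

ET₀ = 0.27 × (0.46 × 30.2 + 8.13) = 0.27 × 22.022 = 5.9459 mm/d
ETc = Kc × ET₀ = 0.74 × 5.9459 = 4.4000 mm/d
Over 7 days: 4.4000 × 7 = 30.800 mm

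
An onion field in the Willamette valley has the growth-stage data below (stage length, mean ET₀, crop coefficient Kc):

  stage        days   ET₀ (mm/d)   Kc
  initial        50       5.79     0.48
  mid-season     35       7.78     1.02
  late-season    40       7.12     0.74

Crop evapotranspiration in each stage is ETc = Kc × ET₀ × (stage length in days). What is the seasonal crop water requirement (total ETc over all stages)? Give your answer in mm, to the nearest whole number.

627 mm

initial: 0.48 × 5.79 × 50 = 138.96 mm
mid-season: 1.02 × 7.78 × 35 = 277.75 mm
late-season: 0.74 × 7.12 × 40 = 210.75 mm
Seasonal total = 627.46 mm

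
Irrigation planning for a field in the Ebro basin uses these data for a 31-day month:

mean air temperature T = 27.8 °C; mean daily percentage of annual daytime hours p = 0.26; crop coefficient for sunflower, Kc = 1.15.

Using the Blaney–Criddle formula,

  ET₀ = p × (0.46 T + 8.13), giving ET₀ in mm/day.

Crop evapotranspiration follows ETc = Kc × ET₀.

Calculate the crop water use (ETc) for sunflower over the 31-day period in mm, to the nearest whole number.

ET₀ = 0.26 × (0.46 × 27.8 + 8.13) = 0.26 × 20.918 = 5.4387 mm/d
ETc = Kc × ET₀ = 1.15 × 5.4387 = 6.2545 mm/d
Over 31 days: 6.2545 × 31 = 193.890 mm

194 mm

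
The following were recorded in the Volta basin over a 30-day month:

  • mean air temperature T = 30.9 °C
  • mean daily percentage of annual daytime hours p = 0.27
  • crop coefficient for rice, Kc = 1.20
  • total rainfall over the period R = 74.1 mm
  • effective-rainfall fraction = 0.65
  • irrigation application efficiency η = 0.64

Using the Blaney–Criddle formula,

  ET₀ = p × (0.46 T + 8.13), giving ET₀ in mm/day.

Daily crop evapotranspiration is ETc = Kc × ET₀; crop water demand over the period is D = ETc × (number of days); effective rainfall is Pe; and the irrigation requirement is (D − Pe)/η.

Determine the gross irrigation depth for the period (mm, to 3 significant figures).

264 mm

ET₀ = 0.27 × (0.46 × 30.9 + 8.13) = 0.27 × 22.344 = 6.0329 mm/d
ETc = Kc × ET₀ = 1.20 × 6.0329 = 7.2395 mm/d
Crop demand D = ETc × 30 d = 7.2395 × 30 = 217.185 mm
Pe = 0.65 × 74.1 = 48.165 mm
D − Pe = 217.185 − 48.165 = 169.020 mm
Gross irrigation = 169.020 / 0.64 = 264.094 mm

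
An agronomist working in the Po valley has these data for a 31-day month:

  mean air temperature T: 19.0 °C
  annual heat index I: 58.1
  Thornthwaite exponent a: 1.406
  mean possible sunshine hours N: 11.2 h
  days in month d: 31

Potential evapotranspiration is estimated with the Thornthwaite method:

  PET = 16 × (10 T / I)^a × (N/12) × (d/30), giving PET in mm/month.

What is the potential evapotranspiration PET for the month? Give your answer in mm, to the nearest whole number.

10T/I = 10 × 19.0 / 58.1 = 3.2702
(10T/I)^a = 3.2702^1.406 = 5.2904
Uncorrected PET = 16 × 5.2904 = 84.646 mm
Correction = (N/12)(d/30) = (11.2/12)(31/30) = 0.9644
PET = 84.646 × 0.9644 = 81.633 mm/month

82 mm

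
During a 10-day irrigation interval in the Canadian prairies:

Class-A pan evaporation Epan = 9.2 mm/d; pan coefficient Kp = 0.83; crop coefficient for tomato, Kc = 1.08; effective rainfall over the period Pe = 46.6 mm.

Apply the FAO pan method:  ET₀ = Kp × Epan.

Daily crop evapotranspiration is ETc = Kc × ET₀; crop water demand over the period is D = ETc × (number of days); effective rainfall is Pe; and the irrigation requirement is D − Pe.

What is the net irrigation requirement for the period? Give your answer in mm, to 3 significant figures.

ET₀ = 0.83 × 9.2 = 7.6360 mm/d
ETc = Kc × ET₀ = 1.08 × 7.6360 = 8.2469 mm/d
Crop demand D = ETc × 10 d = 8.2469 × 10 = 82.469 mm
D − Pe = 82.469 − 46.6 = 35.869 mm

35.9 mm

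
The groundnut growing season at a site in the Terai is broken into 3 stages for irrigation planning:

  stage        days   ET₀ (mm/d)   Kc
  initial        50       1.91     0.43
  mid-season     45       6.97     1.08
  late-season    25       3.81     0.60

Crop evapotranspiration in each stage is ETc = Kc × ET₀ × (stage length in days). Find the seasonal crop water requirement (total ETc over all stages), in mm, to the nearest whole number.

initial: 0.43 × 1.91 × 50 = 41.07 mm
mid-season: 1.08 × 6.97 × 45 = 338.74 mm
late-season: 0.60 × 3.81 × 25 = 57.15 mm
Seasonal total = 436.96 mm

437 mm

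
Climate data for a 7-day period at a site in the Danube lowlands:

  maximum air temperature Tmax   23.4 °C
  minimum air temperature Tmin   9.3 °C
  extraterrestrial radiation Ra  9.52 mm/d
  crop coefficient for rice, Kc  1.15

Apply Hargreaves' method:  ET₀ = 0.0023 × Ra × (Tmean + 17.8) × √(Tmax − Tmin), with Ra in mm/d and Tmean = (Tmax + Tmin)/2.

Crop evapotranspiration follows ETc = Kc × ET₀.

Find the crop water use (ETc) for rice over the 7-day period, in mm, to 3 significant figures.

Tmean = (23.4 + 9.3)/2 = 16.35 °C
ET₀ = 0.0023 × 9.52 × (16.35 + 17.8) × √14.1 = 0.0023 × 9.52 × 34.15 × 3.7550 = 2.8078 mm/d
ETc = Kc × ET₀ = 1.15 × 2.8078 = 3.2290 mm/d
Over 7 days: 3.2290 × 7 = 22.603 mm

22.6 mm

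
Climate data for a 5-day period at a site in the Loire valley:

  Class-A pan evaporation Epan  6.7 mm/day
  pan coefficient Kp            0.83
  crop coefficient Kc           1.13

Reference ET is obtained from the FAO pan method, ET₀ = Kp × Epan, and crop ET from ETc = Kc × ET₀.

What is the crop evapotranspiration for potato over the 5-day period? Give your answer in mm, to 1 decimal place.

31.4 mm

ET₀ = 0.83 × 6.7 = 5.5610 mm/d
ETc = Kc × ET₀ = 1.13 × 5.5610 = 6.2839 mm/d
Over 5 days: 6.2839 × 5 = 31.420 mm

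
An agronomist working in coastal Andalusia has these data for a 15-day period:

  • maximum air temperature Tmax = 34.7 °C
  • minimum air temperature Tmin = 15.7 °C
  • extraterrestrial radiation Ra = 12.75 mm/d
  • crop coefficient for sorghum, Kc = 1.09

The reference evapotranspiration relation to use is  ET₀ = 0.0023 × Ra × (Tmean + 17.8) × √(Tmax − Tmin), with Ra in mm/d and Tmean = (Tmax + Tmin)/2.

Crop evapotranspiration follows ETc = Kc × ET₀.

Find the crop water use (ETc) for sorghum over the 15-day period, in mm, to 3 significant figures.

89.9 mm

Tmean = (34.7 + 15.7)/2 = 25.20 °C
ET₀ = 0.0023 × 12.75 × (25.20 + 17.8) × √19.0 = 0.0023 × 12.75 × 43.00 × 4.3589 = 5.4965 mm/d
ETc = Kc × ET₀ = 1.09 × 5.4965 = 5.9912 mm/d
Over 15 days: 5.9912 × 15 = 89.868 mm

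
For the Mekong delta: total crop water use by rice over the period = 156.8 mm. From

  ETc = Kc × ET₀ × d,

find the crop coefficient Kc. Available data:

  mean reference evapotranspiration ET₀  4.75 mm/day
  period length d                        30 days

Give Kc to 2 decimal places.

1.10

ETc = Kc × ET₀ × d  ⇒  Kc = ETc / (ET₀ × d)
Kc = 156.8 / (4.75 × 30) = 156.8 / 142.50 = 1.1004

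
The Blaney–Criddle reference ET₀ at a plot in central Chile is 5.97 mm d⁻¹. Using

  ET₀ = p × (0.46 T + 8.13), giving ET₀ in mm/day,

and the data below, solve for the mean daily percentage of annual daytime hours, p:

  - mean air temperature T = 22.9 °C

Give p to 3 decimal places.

p = ET₀ / (0.46 T + 8.13) = 5.97 / (0.46 × 22.9 + 8.13) = 5.97 / 18.664 = 0.3199

0.320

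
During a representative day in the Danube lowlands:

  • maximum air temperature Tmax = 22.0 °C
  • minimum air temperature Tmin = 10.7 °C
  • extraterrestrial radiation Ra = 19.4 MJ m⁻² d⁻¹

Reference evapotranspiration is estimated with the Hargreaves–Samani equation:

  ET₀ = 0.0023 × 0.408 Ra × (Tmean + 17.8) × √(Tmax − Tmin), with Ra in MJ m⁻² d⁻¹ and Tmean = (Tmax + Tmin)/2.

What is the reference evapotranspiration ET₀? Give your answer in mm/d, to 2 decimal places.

2.09 mm/d

Tmean = (22.0 + 10.7)/2 = 16.35 °C
0.408 Ra = 0.408 × 19.4 = 7.9152 mm/d equivalent
ET₀ = 0.0023 × 7.9152 × (16.35 + 17.8) × √11.3 = 0.0023 × 7.9152 × 34.15 × 3.3615 = 2.0898 mm/d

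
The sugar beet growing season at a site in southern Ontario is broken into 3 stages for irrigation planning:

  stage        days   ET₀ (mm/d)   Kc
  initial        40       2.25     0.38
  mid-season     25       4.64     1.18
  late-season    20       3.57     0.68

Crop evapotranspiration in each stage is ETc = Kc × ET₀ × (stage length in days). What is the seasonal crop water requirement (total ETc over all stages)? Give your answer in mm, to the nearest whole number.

initial: 0.38 × 2.25 × 40 = 34.20 mm
mid-season: 1.18 × 4.64 × 25 = 136.88 mm
late-season: 0.68 × 3.57 × 20 = 48.55 mm
Seasonal total = 219.63 mm

220 mm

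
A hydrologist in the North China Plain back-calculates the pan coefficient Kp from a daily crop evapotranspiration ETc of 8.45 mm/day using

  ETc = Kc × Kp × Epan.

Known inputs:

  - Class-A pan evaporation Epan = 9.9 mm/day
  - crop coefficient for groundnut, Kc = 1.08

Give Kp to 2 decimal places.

0.79

ETc = Kc × Kp × Epan  ⇒  Kp = ETc / (Kc × Epan)
Kp = 8.45 / (1.08 × 9.9) = 8.45 / 10.692 = 0.7903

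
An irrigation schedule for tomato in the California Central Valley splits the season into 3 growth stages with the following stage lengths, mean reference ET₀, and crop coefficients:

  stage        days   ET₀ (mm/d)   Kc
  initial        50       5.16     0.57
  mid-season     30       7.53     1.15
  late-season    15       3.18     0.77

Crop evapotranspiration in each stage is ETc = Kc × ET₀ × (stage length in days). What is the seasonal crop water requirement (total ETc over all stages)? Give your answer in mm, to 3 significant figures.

initial: 0.57 × 5.16 × 50 = 147.06 mm
mid-season: 1.15 × 7.53 × 30 = 259.79 mm
late-season: 0.77 × 3.18 × 15 = 36.73 mm
Seasonal total = 443.58 mm

444 mm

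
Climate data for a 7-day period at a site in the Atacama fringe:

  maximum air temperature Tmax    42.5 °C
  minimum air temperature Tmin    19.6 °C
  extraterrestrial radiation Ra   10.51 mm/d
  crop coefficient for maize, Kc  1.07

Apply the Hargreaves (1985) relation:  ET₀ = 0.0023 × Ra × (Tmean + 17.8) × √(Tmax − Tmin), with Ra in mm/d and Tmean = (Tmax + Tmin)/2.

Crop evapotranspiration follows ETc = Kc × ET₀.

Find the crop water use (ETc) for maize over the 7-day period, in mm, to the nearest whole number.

42 mm

Tmean = (42.5 + 19.6)/2 = 31.05 °C
ET₀ = 0.0023 × 10.51 × (31.05 + 17.8) × √22.9 = 0.0023 × 10.51 × 48.85 × 4.7854 = 5.6508 mm/d
ETc = Kc × ET₀ = 1.07 × 5.6508 = 6.0464 mm/d
Over 7 days: 6.0464 × 7 = 42.325 mm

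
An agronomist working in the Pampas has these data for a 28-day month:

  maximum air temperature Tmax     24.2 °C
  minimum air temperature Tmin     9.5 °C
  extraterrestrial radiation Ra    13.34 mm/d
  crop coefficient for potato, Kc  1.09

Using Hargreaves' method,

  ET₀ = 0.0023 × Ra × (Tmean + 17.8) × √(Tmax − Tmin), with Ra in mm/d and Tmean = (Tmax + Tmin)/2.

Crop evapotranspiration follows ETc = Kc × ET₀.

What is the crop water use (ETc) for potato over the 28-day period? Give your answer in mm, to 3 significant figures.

124 mm

Tmean = (24.2 + 9.5)/2 = 16.85 °C
ET₀ = 0.0023 × 13.34 × (16.85 + 17.8) × √14.7 = 0.0023 × 13.34 × 34.65 × 3.8341 = 4.0762 mm/d
ETc = Kc × ET₀ = 1.09 × 4.0762 = 4.4431 mm/d
Over 28 days: 4.4431 × 28 = 124.407 mm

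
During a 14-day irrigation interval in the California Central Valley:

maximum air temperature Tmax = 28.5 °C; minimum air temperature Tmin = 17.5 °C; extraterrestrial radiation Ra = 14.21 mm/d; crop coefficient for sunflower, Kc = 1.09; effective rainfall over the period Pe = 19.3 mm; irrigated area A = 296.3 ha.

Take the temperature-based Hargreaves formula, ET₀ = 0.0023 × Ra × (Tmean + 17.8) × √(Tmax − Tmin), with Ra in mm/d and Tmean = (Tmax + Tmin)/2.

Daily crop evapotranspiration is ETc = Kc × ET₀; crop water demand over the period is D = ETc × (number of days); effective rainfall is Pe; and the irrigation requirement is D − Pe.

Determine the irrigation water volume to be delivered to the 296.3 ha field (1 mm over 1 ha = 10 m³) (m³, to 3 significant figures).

Tmean = (28.5 + 17.5)/2 = 23.00 °C
ET₀ = 0.0023 × 14.21 × (23.00 + 17.8) × √11.0 = 0.0023 × 14.21 × 40.80 × 3.3166 = 4.4226 mm/d
ETc = Kc × ET₀ = 1.09 × 4.4226 = 4.8206 mm/d
Crop demand D = ETc × 14 d = 4.8206 × 14 = 67.488 mm
D − Pe = 67.488 − 19.3 = 48.188 mm
Volume = 48.188 mm × 296.3 ha × 10 = 142781.0 m³

143000 m³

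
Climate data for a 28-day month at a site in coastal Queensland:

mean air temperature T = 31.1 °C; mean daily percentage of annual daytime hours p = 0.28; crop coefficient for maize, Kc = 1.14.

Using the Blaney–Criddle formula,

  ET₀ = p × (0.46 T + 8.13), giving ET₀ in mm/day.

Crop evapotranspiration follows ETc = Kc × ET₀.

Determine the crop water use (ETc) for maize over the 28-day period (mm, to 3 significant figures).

201 mm

ET₀ = 0.28 × (0.46 × 31.1 + 8.13) = 0.28 × 22.436 = 6.2821 mm/d
ETc = Kc × ET₀ = 1.14 × 6.2821 = 7.1616 mm/d
Over 28 days: 7.1616 × 28 = 200.525 mm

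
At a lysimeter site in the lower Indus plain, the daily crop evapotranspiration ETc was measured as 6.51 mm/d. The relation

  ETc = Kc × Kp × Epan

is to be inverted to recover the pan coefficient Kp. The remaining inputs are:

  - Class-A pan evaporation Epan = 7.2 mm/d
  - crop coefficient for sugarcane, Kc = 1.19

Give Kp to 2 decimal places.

ETc = Kc × Kp × Epan  ⇒  Kp = ETc / (Kc × Epan)
Kp = 6.51 / (1.19 × 7.2) = 6.51 / 8.568 = 0.7598

0.76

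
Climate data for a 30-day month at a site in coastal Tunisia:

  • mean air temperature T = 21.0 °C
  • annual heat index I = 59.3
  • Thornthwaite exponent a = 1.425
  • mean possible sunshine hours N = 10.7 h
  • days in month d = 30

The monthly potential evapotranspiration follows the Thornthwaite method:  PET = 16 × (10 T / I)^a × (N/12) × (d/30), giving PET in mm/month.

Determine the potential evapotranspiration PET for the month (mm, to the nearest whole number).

10T/I = 10 × 21.0 / 59.3 = 3.5413
(10T/I)^a = 3.5413^1.425 = 6.0612
Uncorrected PET = 16 × 6.0612 = 96.979 mm
Correction = (N/12)(d/30) = (10.7/12)(30/30) = 0.8917
PET = 96.979 × 0.8917 = 86.476 mm/month

86 mm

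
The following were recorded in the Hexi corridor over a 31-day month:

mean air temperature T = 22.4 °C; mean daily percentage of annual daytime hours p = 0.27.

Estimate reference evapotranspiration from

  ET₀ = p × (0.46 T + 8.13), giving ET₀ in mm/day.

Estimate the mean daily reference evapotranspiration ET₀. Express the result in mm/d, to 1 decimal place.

5.0 mm/d

ET₀ = 0.27 × (0.46 × 22.4 + 8.13) = 0.27 × 18.434 = 4.9772 mm/d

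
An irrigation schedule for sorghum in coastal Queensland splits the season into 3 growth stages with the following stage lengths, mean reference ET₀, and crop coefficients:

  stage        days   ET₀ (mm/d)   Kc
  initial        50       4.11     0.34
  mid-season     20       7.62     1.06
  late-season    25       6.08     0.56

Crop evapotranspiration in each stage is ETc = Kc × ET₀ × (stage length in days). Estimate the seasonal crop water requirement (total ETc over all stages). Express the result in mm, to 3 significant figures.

317 mm

initial: 0.34 × 4.11 × 50 = 69.87 mm
mid-season: 1.06 × 7.62 × 20 = 161.54 mm
late-season: 0.56 × 6.08 × 25 = 85.12 mm
Seasonal total = 316.53 mm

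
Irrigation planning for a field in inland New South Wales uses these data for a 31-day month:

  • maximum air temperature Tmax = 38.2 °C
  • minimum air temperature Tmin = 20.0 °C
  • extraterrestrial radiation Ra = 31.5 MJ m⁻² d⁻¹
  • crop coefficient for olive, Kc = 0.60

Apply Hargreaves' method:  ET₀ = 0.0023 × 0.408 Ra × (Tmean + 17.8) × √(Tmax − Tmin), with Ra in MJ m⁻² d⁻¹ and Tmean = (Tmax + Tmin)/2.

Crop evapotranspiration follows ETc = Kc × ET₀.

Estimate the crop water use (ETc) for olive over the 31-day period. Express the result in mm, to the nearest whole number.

Tmean = (38.2 + 20.0)/2 = 29.10 °C
0.408 Ra = 0.408 × 31.5 = 12.8520 mm/d equivalent
ET₀ = 0.0023 × 12.8520 × (29.10 + 17.8) × √18.2 = 0.0023 × 12.8520 × 46.90 × 4.2661 = 5.9143 mm/d
ETc = Kc × ET₀ = 0.60 × 5.9143 = 3.5486 mm/d
Over 31 days: 3.5486 × 31 = 110.007 mm

110 mm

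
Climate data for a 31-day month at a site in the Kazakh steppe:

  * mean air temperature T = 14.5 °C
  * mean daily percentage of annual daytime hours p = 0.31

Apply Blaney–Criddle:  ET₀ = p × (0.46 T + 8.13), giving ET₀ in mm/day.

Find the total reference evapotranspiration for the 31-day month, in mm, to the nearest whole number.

ET₀ = 0.31 × (0.46 × 14.5 + 8.13) = 0.31 × 14.800 = 4.5880 mm/d
Monthly total = 4.5880 × 31 = 142.228 mm

142 mm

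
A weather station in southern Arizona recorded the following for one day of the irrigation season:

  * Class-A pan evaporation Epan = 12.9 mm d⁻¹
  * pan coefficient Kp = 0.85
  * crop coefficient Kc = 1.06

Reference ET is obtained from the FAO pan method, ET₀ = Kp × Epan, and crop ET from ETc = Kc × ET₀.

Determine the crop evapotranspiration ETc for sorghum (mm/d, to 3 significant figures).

11.6 mm/d

ET₀ = 0.85 × 12.9 = 10.9650 mm/d
ETc = Kc × ET₀ = 1.06 × 10.9650 = 11.6229 mm/d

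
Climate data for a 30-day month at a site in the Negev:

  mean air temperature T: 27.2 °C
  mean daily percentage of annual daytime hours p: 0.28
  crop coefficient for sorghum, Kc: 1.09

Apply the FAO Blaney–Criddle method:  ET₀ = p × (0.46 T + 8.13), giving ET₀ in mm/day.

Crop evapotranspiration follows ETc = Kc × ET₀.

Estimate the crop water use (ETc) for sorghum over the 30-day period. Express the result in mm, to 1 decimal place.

189.0 mm

ET₀ = 0.28 × (0.46 × 27.2 + 8.13) = 0.28 × 20.642 = 5.7798 mm/d
ETc = Kc × ET₀ = 1.09 × 5.7798 = 6.3000 mm/d
Over 30 days: 6.3000 × 30 = 189.000 mm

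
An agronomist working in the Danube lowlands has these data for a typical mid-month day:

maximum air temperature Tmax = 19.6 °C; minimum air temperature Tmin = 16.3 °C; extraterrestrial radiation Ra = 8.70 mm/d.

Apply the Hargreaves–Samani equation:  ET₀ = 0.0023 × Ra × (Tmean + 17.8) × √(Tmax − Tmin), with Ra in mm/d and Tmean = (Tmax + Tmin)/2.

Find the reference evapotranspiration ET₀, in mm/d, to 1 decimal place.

Tmean = (19.6 + 16.3)/2 = 17.95 °C
ET₀ = 0.0023 × 8.70 × (17.95 + 17.8) × √3.3 = 0.0023 × 8.70 × 35.75 × 1.8166 = 1.2995 mm/d

1.3 mm/d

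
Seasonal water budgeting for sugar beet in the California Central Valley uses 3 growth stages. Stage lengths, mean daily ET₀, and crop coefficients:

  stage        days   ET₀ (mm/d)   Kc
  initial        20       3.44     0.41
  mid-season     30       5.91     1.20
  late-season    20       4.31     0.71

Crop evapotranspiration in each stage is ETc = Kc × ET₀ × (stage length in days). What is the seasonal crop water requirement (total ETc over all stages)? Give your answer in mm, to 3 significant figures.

initial: 0.41 × 3.44 × 20 = 28.21 mm
mid-season: 1.20 × 5.91 × 30 = 212.76 mm
late-season: 0.71 × 4.31 × 20 = 61.20 mm
Seasonal total = 302.17 mm

302 mm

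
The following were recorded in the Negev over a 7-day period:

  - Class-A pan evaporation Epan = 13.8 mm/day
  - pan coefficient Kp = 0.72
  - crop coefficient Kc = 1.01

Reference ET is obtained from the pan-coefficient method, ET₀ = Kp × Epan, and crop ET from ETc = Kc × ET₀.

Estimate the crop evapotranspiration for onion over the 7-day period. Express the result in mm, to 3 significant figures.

70.2 mm

ET₀ = 0.72 × 13.8 = 9.9360 mm/d
ETc = Kc × ET₀ = 1.01 × 9.9360 = 10.0354 mm/d
Over 7 days: 10.0354 × 7 = 70.248 mm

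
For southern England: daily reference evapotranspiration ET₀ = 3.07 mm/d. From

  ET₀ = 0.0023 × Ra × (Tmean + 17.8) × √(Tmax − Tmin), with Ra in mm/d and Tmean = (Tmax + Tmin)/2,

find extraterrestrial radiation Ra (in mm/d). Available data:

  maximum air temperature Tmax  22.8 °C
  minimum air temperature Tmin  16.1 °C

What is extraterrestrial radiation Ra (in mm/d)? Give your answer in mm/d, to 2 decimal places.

Tmean = 19.45 °C; √ΔT = 2.5884
Ra = ET₀ / [0.0023 × (Tmean+17.8) × √ΔT] = 3.07 / (0.0023 × 37.25 × 2.5884) = 13.844 mm/d

13.84 mm/d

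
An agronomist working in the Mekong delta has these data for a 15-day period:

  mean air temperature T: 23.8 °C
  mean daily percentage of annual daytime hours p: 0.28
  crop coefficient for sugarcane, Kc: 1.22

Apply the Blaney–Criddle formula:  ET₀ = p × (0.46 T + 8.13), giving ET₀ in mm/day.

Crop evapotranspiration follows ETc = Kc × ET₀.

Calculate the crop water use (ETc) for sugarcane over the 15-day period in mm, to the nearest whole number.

ET₀ = 0.28 × (0.46 × 23.8 + 8.13) = 0.28 × 19.078 = 5.3418 mm/d
ETc = Kc × ET₀ = 1.22 × 5.3418 = 6.5170 mm/d
Over 15 days: 6.5170 × 15 = 97.755 mm

98 mm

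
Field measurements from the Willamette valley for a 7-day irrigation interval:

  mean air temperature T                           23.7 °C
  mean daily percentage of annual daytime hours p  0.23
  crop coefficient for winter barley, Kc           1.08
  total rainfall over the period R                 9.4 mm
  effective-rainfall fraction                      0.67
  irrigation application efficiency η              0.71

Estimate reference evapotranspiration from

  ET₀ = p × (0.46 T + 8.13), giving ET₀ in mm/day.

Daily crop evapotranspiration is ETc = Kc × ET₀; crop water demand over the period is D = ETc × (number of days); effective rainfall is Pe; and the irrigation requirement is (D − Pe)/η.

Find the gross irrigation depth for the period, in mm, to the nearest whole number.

ET₀ = 0.23 × (0.46 × 23.7 + 8.13) = 0.23 × 19.032 = 4.3774 mm/d
ETc = Kc × ET₀ = 1.08 × 4.3774 = 4.7276 mm/d
Crop demand D = ETc × 7 d = 4.7276 × 7 = 33.093 mm
Pe = 0.67 × 9.4 = 6.298 mm
D − Pe = 33.093 − 6.298 = 26.795 mm
Gross irrigation = 26.795 / 0.71 = 37.739 mm

38 mm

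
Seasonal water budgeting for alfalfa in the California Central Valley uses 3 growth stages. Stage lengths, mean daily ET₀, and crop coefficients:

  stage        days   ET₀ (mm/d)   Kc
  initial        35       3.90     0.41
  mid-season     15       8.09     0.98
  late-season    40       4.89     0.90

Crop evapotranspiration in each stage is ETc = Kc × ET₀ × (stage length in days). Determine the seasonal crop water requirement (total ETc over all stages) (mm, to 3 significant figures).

initial: 0.41 × 3.90 × 35 = 55.97 mm
mid-season: 0.98 × 8.09 × 15 = 118.92 mm
late-season: 0.90 × 4.89 × 40 = 176.04 mm
Seasonal total = 350.93 mm

351 mm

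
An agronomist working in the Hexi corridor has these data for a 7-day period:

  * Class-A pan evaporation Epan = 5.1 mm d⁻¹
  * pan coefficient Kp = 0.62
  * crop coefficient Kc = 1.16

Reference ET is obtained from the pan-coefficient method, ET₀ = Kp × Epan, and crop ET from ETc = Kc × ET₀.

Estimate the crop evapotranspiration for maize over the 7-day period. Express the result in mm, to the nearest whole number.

ET₀ = 0.62 × 5.1 = 3.1620 mm/d
ETc = Kc × ET₀ = 1.16 × 3.1620 = 3.6679 mm/d
Over 7 days: 3.6679 × 7 = 25.675 mm

26 mm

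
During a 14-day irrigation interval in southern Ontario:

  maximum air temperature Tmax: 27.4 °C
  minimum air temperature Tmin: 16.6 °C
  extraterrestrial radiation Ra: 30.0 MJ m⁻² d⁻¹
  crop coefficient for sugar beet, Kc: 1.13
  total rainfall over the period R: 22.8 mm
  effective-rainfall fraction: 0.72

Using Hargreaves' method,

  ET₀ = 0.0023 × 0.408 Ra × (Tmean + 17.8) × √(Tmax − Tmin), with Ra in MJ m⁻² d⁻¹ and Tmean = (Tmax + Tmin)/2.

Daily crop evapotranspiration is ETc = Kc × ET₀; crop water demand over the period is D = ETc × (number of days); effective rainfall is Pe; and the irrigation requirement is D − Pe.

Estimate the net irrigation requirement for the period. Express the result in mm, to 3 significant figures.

Tmean = (27.4 + 16.6)/2 = 22.00 °C
0.408 Ra = 0.408 × 30.0 = 12.2400 mm/d equivalent
ET₀ = 0.0023 × 12.2400 × (22.00 + 17.8) × √10.8 = 0.0023 × 12.2400 × 39.80 × 3.2863 = 3.6821 mm/d
ETc = Kc × ET₀ = 1.13 × 3.6821 = 4.1608 mm/d
Crop demand D = ETc × 14 d = 4.1608 × 14 = 58.251 mm
Pe = 0.72 × 22.8 = 16.416 mm
D − Pe = 58.251 − 16.416 = 41.835 mm

41.8 mm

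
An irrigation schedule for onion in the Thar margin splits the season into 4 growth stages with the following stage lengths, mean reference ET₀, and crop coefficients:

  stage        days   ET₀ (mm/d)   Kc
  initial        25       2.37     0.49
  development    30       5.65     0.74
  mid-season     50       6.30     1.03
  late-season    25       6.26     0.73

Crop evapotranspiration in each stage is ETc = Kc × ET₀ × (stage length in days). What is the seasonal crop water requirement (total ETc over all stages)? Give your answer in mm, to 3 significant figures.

593 mm

initial: 0.49 × 2.37 × 25 = 29.03 mm
development: 0.74 × 5.65 × 30 = 125.43 mm
mid-season: 1.03 × 6.30 × 50 = 324.45 mm
late-season: 0.73 × 6.26 × 25 = 114.25 mm
Seasonal total = 593.16 mm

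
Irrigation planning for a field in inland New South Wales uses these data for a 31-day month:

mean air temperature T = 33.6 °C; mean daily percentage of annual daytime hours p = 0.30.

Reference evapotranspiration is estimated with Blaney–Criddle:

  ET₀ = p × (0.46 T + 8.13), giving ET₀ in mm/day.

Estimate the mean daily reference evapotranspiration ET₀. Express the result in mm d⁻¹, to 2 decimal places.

7.08 mm d⁻¹

ET₀ = 0.30 × (0.46 × 33.6 + 8.13) = 0.30 × 23.586 = 7.0758 mm/d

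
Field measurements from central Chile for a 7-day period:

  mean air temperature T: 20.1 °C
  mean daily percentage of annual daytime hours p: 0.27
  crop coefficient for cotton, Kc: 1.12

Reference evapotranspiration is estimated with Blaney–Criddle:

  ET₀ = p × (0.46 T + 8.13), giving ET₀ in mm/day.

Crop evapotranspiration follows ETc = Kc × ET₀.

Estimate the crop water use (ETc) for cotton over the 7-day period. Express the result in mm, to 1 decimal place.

ET₀ = 0.27 × (0.46 × 20.1 + 8.13) = 0.27 × 17.376 = 4.6915 mm/d
ETc = Kc × ET₀ = 1.12 × 4.6915 = 5.2545 mm/d
Over 7 days: 5.2545 × 7 = 36.782 mm

36.8 mm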